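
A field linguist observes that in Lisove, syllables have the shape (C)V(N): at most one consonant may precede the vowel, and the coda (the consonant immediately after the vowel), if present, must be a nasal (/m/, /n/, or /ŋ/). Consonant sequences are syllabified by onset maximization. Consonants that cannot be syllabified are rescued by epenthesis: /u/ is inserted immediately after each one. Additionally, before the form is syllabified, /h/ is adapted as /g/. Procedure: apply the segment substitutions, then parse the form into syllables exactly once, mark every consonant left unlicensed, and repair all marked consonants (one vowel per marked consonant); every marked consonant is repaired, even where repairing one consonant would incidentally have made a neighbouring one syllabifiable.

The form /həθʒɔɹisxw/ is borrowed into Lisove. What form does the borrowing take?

gəθuʒɔɹisuxuwu

Substitution: /h/ → /g/, giving /gəθʒɔɹisxw/.
Under (C)V(N), the unsyllabifiable consonants are /θ/, /s/, /x/, /w/ (only a nasal (/m/, /n/, or /ŋ/) is licensed in coda position; onsets are limited to one consonant).
Epenthesis after each stranded consonant: /θ/ → /θu/, /s/ → /su/, /x/ → /xu/, /w/ → /wu/.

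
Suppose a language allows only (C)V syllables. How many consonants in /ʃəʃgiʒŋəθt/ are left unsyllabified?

4

The consonants /ʃ/, /ʒ/, /θ/, /t/ cannot be parsed into a legal (C)V syllable (no codas are permitted; onsets are limited to one consonant).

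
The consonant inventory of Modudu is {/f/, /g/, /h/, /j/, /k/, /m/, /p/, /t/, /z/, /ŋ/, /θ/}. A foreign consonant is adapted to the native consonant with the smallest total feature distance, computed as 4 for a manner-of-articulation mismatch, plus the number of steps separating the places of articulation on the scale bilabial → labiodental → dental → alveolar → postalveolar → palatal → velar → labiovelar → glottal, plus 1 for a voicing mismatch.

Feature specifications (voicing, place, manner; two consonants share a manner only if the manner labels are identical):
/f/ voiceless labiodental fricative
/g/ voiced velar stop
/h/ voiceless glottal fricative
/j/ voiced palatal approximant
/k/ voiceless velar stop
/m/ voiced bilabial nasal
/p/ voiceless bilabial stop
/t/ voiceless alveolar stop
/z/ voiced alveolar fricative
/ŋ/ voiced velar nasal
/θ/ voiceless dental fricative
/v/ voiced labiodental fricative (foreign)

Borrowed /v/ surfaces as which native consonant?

/f/ is closest: same manner (fricative), place distance 0 (labiodental→labiodental), voicing differs (+1); total 1. Next closest is /z/ at distance 2.

f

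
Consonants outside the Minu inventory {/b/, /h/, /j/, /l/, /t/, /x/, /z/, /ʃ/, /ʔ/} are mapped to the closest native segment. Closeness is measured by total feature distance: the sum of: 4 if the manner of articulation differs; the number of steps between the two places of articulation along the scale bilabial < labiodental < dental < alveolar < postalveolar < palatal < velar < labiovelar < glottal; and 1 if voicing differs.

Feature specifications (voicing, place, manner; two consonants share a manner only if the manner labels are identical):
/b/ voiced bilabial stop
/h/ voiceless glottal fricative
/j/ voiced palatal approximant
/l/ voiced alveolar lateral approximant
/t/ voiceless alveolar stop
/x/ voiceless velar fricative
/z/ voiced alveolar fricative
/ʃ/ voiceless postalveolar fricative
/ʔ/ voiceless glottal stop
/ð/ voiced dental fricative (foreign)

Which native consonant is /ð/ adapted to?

z

/z/ is closest: same manner (fricative), place distance 1 (dental→alveolar), same voicing; total 1. Next closest is /ʃ/ at distance 3.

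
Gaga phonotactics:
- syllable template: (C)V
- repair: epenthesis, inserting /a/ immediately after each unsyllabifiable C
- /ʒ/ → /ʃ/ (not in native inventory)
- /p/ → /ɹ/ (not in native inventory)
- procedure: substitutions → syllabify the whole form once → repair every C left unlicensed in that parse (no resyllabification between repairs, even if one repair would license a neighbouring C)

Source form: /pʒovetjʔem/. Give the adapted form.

Substitution: /p/ → /ɹ/, /ʒ/ → /ʃ/, giving /ɹʃovetjʔem/.
Syllabifying with onset maximization leaves /ɹ/, /t/, /j/, /m/ stranded (no codas are permitted; onsets are limited to one consonant).
Inserting the epenthetic vowel yields /ɹ/ → /ɹa/, /t/ → /ta/, /j/ → /ja/, /m/ → /ma/.

ɹaʃovetajaʔema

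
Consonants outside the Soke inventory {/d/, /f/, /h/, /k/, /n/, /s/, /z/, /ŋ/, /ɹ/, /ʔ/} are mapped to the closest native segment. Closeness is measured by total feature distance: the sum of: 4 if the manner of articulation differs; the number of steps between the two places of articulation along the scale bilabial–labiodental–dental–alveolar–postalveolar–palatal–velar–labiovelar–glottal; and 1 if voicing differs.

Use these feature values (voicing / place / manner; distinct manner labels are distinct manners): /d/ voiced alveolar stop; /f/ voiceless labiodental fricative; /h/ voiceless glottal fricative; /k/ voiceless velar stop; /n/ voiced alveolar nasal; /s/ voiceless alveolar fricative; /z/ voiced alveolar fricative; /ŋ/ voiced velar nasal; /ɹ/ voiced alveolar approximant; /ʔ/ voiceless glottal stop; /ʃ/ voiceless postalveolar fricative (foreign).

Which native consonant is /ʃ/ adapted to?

s

/s/ is closest: same manner (fricative), place distance 1 (postalveolar→alveolar), same voicing; total 1. Next closest is /z/ at distance 2.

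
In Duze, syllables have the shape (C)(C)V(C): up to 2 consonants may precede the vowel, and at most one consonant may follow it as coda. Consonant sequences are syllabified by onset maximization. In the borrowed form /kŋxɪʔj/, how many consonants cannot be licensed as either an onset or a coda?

2

Syllabifying with onset maximization leaves /k/, /j/ stranded (at most one coda consonant is licensed; onsets may contain at most 2 consonants).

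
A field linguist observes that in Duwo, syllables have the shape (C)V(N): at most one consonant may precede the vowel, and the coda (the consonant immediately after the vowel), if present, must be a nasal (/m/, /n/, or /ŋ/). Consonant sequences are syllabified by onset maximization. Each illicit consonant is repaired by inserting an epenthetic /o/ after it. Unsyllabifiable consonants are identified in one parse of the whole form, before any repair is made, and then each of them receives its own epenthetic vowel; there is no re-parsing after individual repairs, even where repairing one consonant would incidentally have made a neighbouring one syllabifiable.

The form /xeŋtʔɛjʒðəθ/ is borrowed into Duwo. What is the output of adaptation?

xeŋtoʔɛjoʒoðəθo

The consonants /t/, /j/, /ʒ/, /θ/ cannot be parsed into a legal (C)V(N) syllable (only a nasal (/m/, /n/, or /ŋ/) is licensed in coda position; onsets are limited to one consonant).
Epenthesis after each stranded consonant: /t/ → /to/, /j/ → /jo/, /ʒ/ → /ʒo/, /θ/ → /θo/.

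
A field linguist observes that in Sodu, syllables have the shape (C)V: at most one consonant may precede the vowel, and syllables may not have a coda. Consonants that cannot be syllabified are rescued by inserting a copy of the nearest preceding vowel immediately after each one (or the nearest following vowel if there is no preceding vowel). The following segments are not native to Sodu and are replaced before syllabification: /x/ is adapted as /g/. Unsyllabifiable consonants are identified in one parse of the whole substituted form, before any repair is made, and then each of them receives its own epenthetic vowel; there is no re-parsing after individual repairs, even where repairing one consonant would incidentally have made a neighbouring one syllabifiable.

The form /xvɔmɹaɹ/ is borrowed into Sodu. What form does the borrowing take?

gɔvɔmɔɹaɹa

Substitution: /x/ → /g/, giving /gvɔmɹaɹ/.
Syllabifying with onset maximization leaves /g/, /m/, /ɹ/ stranded (no codas are permitted; onsets are limited to one consonant).
Each unlicensed consonant becomes the onset of a new syllable: /g/ → /gɔ/, /m/ → /mɔ/, /ɹ/ → /ɹa/.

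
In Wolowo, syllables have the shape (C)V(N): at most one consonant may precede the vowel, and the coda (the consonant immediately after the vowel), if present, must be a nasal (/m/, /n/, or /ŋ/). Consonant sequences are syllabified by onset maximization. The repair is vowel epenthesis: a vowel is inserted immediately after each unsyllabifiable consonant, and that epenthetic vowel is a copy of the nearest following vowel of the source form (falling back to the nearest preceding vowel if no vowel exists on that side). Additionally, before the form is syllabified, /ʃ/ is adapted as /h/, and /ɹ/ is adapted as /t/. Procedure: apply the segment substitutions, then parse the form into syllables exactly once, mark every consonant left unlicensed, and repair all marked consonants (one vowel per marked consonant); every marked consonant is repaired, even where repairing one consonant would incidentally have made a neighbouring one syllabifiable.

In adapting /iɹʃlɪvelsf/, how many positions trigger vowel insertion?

5

After substitution the input is /ithlɪvelsf/.
The unsyllabifiable consonants are /t/, /h/, /l/, /s/, /f/; each receives one epenthetic vowel.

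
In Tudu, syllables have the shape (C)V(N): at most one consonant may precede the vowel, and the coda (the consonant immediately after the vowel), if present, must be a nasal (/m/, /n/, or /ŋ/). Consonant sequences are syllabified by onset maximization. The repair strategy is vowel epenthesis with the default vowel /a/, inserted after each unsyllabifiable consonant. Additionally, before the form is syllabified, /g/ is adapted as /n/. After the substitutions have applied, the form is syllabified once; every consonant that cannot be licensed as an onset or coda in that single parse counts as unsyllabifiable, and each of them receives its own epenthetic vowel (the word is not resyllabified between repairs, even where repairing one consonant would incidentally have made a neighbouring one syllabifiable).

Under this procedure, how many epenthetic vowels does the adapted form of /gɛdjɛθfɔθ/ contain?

3

After substitution the input is /nɛdjɛθfɔθ/.
The unsyllabifiable consonants are /d/, /θ/, /θ/; each receives one epenthetic vowel.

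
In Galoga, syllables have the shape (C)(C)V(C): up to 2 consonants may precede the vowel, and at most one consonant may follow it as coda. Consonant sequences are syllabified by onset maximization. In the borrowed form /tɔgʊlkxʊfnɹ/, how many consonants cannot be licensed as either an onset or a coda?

Under (C)(C)V(C), the unsyllabifiable consonants are /n/, /ɹ/ (at most one coda consonant is licensed; onsets may contain at most 2 consonants).

2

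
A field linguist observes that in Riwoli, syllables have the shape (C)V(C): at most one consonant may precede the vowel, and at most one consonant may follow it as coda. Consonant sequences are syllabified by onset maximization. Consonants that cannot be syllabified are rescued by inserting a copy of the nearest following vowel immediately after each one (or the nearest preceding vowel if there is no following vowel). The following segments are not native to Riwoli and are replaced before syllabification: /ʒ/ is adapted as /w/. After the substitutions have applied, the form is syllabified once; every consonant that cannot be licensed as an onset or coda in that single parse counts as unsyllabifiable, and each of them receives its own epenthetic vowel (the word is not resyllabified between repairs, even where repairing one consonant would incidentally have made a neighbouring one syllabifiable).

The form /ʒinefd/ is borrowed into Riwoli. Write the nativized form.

winefde

Substitution: /ʒ/ → /w/, giving /winefd/.
Syllabifying with onset maximization leaves /d/ stranded (at most one coda consonant is licensed; onsets are limited to one consonant).
Inserting the epenthetic vowel yields /d/ → /de/.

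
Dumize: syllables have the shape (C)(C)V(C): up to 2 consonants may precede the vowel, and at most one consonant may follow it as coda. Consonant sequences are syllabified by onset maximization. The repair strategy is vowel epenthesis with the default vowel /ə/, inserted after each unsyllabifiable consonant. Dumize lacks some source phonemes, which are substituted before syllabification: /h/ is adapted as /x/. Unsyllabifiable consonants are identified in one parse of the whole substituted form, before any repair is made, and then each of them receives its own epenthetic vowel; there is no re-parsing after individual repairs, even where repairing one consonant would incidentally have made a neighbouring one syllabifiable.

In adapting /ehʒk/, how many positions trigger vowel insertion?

2

After substitution the input is /exʒk/.
The unsyllabifiable consonants are /ʒ/, /k/; each receives one epenthetic vowel.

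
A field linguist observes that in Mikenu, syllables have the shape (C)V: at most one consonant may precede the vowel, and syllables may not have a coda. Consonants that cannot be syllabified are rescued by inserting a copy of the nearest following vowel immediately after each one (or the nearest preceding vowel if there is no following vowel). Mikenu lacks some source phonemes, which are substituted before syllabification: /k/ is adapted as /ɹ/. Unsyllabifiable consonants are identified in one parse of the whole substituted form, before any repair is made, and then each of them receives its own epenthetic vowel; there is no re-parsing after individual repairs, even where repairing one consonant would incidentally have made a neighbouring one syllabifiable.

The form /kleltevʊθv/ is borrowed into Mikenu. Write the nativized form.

ɹeleletevʊθʊvʊ

Substitution: /k/ → /ɹ/, giving /ɹleltevʊθv/.
Syllabifying with onset maximization leaves /ɹ/, /l/, /θ/, /v/ stranded (no codas are permitted; onsets are limited to one consonant).
Inserting the epenthetic vowel yields /ɹ/ → /ɹe/, /l/ → /le/, /θ/ → /θʊ/, /v/ → /vʊ/.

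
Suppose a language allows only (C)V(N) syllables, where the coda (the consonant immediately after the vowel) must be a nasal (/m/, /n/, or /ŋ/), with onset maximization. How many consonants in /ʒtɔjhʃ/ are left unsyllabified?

4

Under (C)V(N), the unsyllabifiable consonants are /ʒ/, /j/, /h/, /ʃ/ (only a nasal (/m/, /n/, or /ŋ/) is licensed in coda position; onsets are limited to one consonant).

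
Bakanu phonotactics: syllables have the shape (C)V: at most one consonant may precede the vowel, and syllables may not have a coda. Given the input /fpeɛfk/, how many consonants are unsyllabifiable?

The consonants /f/, /f/, /k/ cannot be parsed into a legal (C)V syllable (no codas are permitted; onsets are limited to one consonant).

3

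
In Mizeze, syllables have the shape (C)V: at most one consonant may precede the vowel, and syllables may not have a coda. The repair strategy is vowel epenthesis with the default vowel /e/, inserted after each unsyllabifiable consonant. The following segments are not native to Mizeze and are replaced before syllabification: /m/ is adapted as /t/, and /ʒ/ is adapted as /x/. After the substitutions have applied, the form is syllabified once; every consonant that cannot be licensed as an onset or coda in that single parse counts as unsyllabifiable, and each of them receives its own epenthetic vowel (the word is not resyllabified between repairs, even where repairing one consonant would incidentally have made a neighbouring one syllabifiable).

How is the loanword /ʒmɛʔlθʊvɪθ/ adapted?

xetɛʔeleθʊvɪθe

Substitution: /ʒ/ → /x/, /m/ → /t/, giving /xtɛʔlθʊvɪθ/.
The consonants /x/, /ʔ/, /l/, /θ/ cannot be parsed into a legal (C)V syllable (no codas are permitted; onsets are limited to one consonant).
Inserting the epenthetic vowel yields /x/ → /xe/, /ʔ/ → /ʔe/, /l/ → /le/, /θ/ → /θe/.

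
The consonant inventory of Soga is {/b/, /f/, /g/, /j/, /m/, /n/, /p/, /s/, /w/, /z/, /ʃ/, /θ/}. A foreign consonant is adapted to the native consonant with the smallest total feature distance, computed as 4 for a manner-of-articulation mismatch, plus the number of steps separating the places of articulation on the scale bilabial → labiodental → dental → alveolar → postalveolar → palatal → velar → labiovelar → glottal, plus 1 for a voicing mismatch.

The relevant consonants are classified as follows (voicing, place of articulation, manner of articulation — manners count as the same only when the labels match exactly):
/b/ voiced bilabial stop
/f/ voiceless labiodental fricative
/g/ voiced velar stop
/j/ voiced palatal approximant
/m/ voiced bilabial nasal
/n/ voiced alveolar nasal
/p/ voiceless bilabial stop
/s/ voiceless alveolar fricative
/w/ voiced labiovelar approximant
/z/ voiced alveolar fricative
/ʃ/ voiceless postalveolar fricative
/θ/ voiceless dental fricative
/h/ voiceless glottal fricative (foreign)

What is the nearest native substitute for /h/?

/ʃ/ is closest: same manner (fricative), place distance 4 (glottal→postalveolar), same voicing; total 4. Next closest is /s/ at distance 5.

ʃ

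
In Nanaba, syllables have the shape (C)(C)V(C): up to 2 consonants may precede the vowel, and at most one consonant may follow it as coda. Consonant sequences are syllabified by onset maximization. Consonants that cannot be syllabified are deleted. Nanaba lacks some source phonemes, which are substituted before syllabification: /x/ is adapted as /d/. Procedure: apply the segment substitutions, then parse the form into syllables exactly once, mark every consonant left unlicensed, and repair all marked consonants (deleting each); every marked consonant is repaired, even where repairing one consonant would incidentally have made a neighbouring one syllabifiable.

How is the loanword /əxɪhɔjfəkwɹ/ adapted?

ədɪhɔjfək

Substitution: /x/ → /d/, giving /ədɪhɔjfəkwɹ/.
Under (C)(C)V(C), the unsyllabifiable consonants are /w/, /ɹ/ (at most one coda consonant is licensed; onsets may contain at most 2 consonants).
Deletion applies to /w/, /ɹ/.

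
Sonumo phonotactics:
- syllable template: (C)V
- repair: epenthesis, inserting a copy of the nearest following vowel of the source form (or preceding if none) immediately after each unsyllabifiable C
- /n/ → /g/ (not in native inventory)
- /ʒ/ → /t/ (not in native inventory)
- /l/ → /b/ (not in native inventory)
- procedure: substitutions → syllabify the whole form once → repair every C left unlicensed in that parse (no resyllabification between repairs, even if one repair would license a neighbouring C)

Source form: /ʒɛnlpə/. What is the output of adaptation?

Substitution: /ʒ/ → /t/, /n/ → /g/, /l/ → /b/, giving /tɛgbpə/.
The consonants /g/, /b/ cannot be parsed into a legal (C)V syllable (no codas are permitted; onsets are limited to one consonant).
Each unlicensed consonant becomes the onset of a new syllable: /g/ → /gə/, /b/ → /bə/.

tɛgəbəpə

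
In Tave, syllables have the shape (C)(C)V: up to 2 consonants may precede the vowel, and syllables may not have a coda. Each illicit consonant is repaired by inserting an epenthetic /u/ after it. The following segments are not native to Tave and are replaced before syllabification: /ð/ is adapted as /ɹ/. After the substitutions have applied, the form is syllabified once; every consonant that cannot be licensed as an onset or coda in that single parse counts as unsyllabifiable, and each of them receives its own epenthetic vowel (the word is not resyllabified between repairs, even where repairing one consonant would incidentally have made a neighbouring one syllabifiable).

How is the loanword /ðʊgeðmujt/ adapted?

Substitution: /ð/ → /ɹ/, giving /ɹʊgeɹmujt/.
Syllabifying with onset maximization leaves /j/, /t/ stranded (no codas are permitted; onsets may contain at most 2 consonants).
Each unlicensed consonant becomes the onset of a new syllable: /j/ → /ju/, /t/ → /tu/.

ɹʊgeɹmujutu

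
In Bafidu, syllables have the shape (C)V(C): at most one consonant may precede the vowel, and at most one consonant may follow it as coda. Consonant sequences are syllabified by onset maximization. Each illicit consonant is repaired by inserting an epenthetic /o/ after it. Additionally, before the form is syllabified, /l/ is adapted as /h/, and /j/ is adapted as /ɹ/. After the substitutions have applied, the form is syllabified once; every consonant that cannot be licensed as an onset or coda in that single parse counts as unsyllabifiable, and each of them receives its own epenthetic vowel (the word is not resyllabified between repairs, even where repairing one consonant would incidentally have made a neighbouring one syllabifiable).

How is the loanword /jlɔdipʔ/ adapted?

ɹohɔdipʔo

Substitution: /j/ → /ɹ/, /l/ → /h/, giving /ɹhɔdipʔ/.
Syllabifying with onset maximization leaves /ɹ/, /ʔ/ stranded (at most one coda consonant is licensed; onsets are limited to one consonant).
Epenthesis after each stranded consonant: /ɹ/ → /ɹo/, /ʔ/ → /ʔo/.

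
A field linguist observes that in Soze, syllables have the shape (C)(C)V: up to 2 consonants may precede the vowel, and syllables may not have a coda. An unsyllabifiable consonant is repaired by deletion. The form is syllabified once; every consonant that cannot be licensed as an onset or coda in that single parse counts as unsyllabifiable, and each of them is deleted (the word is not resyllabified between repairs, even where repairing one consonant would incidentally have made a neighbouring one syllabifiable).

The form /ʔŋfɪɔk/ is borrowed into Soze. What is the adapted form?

The consonants /ʔ/, /k/ cannot be parsed into a legal (C)(C)V syllable (no codas are permitted; onsets may contain at most 2 consonants).
Each unlicensed consonant is deleted: /ʔ/, /k/.

ŋfɪɔ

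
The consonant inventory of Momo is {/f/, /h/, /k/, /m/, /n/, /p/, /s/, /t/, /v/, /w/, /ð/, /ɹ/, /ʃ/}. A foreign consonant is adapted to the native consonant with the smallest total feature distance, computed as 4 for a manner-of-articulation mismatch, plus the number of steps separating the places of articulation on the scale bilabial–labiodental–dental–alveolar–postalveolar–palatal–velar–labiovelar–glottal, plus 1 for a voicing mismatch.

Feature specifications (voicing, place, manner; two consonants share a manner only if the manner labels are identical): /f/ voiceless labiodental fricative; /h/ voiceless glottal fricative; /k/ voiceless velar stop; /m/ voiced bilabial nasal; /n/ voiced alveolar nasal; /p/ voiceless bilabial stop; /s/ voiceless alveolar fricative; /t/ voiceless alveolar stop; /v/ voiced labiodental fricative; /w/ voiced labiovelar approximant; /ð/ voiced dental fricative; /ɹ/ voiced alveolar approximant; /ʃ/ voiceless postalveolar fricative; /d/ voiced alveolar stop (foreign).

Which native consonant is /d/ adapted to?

/t/ is closest: same manner (stop), place distance 0 (alveolar→alveolar), voicing differs (+1); total 1. Next closest is /k/ at distance 4.

t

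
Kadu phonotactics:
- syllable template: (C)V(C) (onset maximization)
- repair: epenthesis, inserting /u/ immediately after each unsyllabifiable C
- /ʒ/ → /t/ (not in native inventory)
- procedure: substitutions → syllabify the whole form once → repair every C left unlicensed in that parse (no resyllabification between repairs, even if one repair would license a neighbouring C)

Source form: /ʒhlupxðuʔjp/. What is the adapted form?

tuhulupxuðuʔjupu

Substitution: /ʒ/ → /t/, giving /thlupxðuʔjp/.
Under (C)V(C), the unsyllabifiable consonants are /t/, /h/, /x/, /j/, /p/ (at most one coda consonant is licensed; onsets are limited to one consonant).
Inserting the epenthetic vowel yields /t/ → /tu/, /h/ → /hu/, /x/ → /xu/, /j/ → /ju/, /p/ → /pu/.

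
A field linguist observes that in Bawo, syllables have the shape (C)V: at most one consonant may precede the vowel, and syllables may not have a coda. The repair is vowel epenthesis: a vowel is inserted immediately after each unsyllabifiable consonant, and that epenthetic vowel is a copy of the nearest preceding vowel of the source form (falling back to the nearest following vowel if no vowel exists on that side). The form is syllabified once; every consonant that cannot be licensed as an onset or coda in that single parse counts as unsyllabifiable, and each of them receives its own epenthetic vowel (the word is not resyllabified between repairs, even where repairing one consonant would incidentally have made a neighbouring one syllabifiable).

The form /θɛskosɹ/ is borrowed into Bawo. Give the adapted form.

θɛsɛkosoɹo

Syllabifying with onset maximization leaves /s/, /s/, /ɹ/ stranded (no codas are permitted; onsets are limited to one consonant).
Each unlicensed consonant becomes the onset of a new syllable: /s/ → /sɛ/, /s/ → /so/, /ɹ/ → /ɹo/.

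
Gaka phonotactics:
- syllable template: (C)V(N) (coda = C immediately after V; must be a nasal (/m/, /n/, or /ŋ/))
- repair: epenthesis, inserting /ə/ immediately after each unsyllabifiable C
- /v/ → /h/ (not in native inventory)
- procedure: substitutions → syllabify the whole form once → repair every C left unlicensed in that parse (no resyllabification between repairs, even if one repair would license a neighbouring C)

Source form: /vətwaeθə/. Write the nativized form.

hətəwaeθə

Substitution: /v/ → /h/, giving /hətwaeθə/.
The consonants /t/ cannot be parsed into a legal (C)V(N) syllable (only a nasal (/m/, /n/, or /ŋ/) is licensed in coda position; onsets are limited to one consonant).
Inserting the epenthetic vowel yields /t/ → /tə/.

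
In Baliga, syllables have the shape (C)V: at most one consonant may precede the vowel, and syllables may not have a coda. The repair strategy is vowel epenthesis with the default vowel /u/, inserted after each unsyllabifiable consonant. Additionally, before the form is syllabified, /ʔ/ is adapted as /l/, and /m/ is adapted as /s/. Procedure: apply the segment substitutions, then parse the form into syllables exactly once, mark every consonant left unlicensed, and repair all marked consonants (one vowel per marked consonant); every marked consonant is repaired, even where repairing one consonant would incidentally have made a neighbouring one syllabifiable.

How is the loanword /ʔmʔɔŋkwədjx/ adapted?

Substitution: /ʔ/ → /l/, /m/ → /s/, giving /lslɔŋkwədjx/.
The consonants /l/, /s/, /ŋ/, /k/, /d/, /j/, /x/ cannot be parsed into a legal (C)V syllable (no codas are permitted; onsets are limited to one consonant).
Inserting the epenthetic vowel yields /l/ → /lu/, /s/ → /su/, /ŋ/ → /ŋu/, /k/ → /ku/, /d/ → /du/, /j/ → /ju/, /x/ → /xu/.

lusulɔŋukuwədujuxu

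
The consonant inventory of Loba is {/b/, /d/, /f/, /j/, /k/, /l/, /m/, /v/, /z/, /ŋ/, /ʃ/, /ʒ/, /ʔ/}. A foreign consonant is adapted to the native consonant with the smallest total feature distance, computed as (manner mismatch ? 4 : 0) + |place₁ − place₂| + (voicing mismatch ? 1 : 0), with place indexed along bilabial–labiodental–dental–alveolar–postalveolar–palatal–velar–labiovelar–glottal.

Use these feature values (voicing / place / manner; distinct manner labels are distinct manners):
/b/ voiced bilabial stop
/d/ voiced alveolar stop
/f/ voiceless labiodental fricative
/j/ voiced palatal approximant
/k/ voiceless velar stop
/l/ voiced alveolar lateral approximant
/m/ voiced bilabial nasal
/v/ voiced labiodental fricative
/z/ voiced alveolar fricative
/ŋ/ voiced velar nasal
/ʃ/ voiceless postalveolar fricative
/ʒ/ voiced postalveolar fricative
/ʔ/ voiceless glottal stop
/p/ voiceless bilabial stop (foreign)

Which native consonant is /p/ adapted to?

/b/ is closest: same manner (stop), place distance 0 (bilabial→bilabial), voicing differs (+1); total 1. Next closest is /d/ at distance 4.

b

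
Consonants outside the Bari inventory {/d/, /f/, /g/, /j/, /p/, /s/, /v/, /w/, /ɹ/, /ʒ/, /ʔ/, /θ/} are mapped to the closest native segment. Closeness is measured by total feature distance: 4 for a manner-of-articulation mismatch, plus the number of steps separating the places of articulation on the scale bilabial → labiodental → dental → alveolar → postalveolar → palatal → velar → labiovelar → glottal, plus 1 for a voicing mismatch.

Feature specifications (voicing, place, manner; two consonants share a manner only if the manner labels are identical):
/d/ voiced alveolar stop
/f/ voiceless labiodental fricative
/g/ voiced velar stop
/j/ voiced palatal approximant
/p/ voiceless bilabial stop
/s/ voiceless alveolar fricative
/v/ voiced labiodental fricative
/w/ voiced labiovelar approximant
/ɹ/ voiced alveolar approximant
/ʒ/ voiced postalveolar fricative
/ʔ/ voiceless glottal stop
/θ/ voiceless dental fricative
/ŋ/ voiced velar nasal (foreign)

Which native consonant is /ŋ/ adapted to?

/g/ is closest: manner differs (nasal→stop, +4), place distance 0 (velar→velar), same voicing; total 4. Next closest is /j/ at distance 5.

g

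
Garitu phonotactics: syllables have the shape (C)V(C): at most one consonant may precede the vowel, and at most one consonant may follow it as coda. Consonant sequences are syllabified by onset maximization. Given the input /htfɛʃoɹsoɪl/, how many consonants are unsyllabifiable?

2

Syllabifying with onset maximization leaves /h/, /t/ stranded (at most one coda consonant is licensed; onsets are limited to one consonant).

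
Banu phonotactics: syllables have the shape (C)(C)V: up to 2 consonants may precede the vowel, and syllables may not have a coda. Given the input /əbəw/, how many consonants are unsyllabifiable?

1

The consonants /w/ cannot be parsed into a legal (C)(C)V syllable (no codas are permitted; onsets may contain at most 2 consonants).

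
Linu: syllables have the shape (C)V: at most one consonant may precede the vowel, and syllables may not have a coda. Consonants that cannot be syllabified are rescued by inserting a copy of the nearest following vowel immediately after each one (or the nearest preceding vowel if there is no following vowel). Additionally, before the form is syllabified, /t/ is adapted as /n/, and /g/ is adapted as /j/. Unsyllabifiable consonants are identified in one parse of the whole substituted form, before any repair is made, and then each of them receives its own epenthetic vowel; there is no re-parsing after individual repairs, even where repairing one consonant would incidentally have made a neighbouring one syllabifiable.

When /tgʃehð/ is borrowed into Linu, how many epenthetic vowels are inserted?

After substitution the input is /njʃehð/.
The unsyllabifiable consonants are /n/, /j/, /h/, /ð/; each receives one epenthetic vowel.

4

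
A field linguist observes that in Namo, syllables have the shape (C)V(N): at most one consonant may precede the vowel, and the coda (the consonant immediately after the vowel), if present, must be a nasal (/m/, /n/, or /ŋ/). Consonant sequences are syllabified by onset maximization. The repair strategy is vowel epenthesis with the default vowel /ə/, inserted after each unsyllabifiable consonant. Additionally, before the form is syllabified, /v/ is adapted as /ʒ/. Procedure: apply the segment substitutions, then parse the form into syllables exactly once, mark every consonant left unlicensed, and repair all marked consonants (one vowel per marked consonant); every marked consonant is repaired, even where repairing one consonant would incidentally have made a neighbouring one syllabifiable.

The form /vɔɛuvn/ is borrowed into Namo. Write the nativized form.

ʒɔɛuʒənə

Substitution: /v/ → /ʒ/, giving /ʒɔɛuʒn/.
The consonants /ʒ/, /n/ cannot be parsed into a legal (C)V(N) syllable (only a nasal (/m/, /n/, or /ŋ/) is licensed in coda position; onsets are limited to one consonant).
Epenthesis after each stranded consonant: /ʒ/ → /ʒə/, /n/ → /nə/.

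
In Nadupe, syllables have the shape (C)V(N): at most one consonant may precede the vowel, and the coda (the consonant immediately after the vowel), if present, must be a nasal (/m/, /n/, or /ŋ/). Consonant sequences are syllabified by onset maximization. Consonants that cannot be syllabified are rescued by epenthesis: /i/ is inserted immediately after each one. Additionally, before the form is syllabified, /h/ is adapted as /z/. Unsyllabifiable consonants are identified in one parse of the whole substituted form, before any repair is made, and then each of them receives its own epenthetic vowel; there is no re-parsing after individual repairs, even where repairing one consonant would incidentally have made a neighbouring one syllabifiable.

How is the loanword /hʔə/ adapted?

ziʔə

Substitution: /h/ → /z/, giving /zʔə/.
Syllabifying with onset maximization leaves /z/ stranded (only a nasal (/m/, /n/, or /ŋ/) is licensed in coda position; onsets are limited to one consonant).
Inserting the epenthetic vowel yields /z/ → /zi/.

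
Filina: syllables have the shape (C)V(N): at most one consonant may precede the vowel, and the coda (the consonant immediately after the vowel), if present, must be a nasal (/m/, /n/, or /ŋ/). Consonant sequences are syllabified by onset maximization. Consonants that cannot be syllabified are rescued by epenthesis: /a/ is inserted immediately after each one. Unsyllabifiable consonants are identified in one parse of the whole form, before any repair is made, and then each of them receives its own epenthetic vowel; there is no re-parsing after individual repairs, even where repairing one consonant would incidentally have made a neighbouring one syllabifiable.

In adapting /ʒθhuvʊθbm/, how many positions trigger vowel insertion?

The unsyllabifiable consonants are /ʒ/, /θ/, /θ/, /b/, /m/; each receives one epenthetic vowel.

5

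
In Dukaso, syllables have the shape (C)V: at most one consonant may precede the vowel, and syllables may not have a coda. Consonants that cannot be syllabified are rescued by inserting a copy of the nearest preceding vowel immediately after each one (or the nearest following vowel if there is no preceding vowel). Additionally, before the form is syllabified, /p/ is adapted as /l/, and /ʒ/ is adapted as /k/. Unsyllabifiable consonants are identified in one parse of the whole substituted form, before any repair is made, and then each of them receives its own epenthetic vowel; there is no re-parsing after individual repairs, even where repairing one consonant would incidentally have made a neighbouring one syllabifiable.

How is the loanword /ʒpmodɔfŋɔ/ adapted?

kolomodɔfɔŋɔ

Substitution: /ʒ/ → /k/, /p/ → /l/, giving /klmodɔfŋɔ/.
Syllabifying with onset maximization leaves /k/, /l/, /f/ stranded (no codas are permitted; onsets are limited to one consonant).
Inserting the epenthetic vowel yields /k/ → /ko/, /l/ → /lo/, /f/ → /fɔ/.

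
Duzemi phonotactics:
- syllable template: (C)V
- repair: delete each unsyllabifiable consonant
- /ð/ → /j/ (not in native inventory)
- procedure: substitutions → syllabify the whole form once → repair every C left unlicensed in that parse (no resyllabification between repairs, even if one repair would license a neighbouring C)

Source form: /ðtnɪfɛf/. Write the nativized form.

Substitution: /ð/ → /j/, giving /jtnɪfɛf/.
Syllabifying with onset maximization leaves /j/, /t/, /f/ stranded (no codas are permitted; onsets are limited to one consonant).
Deleting the stranded consonants removes /j/, /t/, /f/.

nɪfɛ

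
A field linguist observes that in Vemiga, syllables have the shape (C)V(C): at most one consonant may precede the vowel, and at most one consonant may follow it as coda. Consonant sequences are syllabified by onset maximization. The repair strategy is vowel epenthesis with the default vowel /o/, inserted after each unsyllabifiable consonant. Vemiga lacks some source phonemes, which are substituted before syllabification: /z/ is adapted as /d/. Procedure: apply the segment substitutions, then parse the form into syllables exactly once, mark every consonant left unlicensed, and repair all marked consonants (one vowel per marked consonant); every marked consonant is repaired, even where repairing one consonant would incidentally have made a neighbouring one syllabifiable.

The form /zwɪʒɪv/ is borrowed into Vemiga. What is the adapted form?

dowɪʒɪv

Substitution: /z/ → /d/, giving /dwɪʒɪv/.
Syllabifying with onset maximization leaves /d/ stranded (at most one coda consonant is licensed; onsets are limited to one consonant).
Epenthesis after each stranded consonant: /d/ → /do/.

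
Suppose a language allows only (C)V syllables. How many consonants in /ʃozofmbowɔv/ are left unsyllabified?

3

Syllabifying with onset maximization leaves /f/, /m/, /v/ stranded (no codas are permitted; onsets are limited to one consonant).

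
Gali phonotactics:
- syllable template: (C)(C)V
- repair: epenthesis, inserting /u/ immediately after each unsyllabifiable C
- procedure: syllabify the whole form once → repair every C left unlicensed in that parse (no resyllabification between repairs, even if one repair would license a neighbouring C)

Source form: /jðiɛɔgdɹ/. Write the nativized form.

jðiɛɔguduɹu

Under (C)(C)V, the unsyllabifiable consonants are /g/, /d/, /ɹ/ (no codas are permitted; onsets may contain at most 2 consonants).
Inserting the epenthetic vowel yields /g/ → /gu/, /d/ → /du/, /ɹ/ → /ɹu/.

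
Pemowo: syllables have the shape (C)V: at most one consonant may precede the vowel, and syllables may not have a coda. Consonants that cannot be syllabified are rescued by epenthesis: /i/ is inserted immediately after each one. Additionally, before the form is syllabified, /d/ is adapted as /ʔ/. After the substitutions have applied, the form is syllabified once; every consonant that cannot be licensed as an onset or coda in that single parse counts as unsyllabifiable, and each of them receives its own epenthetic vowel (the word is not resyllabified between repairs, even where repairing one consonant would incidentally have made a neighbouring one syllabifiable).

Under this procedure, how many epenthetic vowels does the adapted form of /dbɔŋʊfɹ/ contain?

3

After substitution the input is /ʔbɔŋʊfɹ/.
The unsyllabifiable consonants are /ʔ/, /f/, /ɹ/; each receives one epenthetic vowel.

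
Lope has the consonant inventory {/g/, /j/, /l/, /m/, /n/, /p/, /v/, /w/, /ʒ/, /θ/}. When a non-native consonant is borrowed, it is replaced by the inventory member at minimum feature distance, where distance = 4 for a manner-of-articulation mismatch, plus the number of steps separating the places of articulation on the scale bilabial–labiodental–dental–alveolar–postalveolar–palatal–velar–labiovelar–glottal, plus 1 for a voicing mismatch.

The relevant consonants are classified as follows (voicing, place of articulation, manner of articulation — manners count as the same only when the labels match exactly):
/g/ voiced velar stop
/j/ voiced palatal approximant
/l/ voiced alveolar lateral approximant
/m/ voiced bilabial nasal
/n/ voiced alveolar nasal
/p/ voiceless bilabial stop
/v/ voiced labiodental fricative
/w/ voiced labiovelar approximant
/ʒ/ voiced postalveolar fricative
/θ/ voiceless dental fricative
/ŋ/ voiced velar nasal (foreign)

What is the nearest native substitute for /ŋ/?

n

/n/ is closest: same manner (nasal), place distance 3 (velar→alveolar), same voicing; total 3. Next closest is /g/ at distance 4.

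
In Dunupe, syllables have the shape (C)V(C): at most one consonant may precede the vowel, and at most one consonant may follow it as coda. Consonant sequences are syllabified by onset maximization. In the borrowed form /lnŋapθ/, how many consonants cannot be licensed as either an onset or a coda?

3

Syllabifying with onset maximization leaves /l/, /n/, /θ/ stranded (at most one coda consonant is licensed; onsets are limited to one consonant).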